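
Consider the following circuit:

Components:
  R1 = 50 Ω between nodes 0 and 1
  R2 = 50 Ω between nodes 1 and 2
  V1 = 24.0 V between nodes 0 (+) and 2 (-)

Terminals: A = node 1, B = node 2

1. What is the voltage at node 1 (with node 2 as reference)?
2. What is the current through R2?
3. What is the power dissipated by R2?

Nodal analysis, taking node 2 as the 0 V reference.
Source V1 fixes V_0 = 24 V.
KCL at each unknown node (sum of currents leaving = 0; resistances in Ω):
  Node 1: (V_1 - 24)/50 + (V_1 - 0)/50 = 0
Collecting terms: 0.04 × V_1 = 0.48  =>  V_1 = 12 V
Part 1:
  Read off the nodal solution: V_1 = 12 V
Part 2:
  I_R2 = (V_1 - V_2)/R2 = (12 - 0)/50 = 0.24 A
  Magnitude: I_R2 = 0.24 A
Part 3:
  I_R2 = (V_1 - V_2)/R2 = (12 - 0)/50 = 0.24 A
  P_R2 = I_R2² × R2 = (0.24)² × 50 = 2.88 W

Final answers:
1. V_1 = 12 V
2. I_R2 = 0.24 A
3. P_R2 = 2.88 W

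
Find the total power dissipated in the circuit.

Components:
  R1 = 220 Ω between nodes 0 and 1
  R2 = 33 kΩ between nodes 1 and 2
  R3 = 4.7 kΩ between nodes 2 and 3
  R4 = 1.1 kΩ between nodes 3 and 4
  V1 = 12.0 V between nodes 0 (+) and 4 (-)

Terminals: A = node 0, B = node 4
Nodal analysis, taking node 4 as the 0 V reference.
Source V1 fixes V_0 = 12 V.
KCL at each unknown node (sum of currents leaving = 0; resistances in Ω):
  Node 1: (V_1 - 12)/220 + (V_1 - V_2)/33000 = 0
  Node 2: (V_2 - V_1)/33000 + (V_2 - V_3)/4700 = 0
  Node 3: (V_3 - V_2)/4700 + (V_3 - 0)/1100 = 0
Collecting terms (coefficients in siemens):
  0.004576·V_1 - 0.0000303·V_2 = 0.05455
  0.0002431·V_2 - 0.0000303·V_1 - 0.0002128·V_3 = 0
  0.001122·V_3 - 0.0002128·V_2 = 0
Solving these 3 simultaneous equations (Gaussian elimination) gives:
  V_1 = 11.93 V, V_2 = 1.784 V, V_3 = 0.3383 V
Power in each resistor, P = (ΔV)²/R:
  P_R1 = (12 - 11.93)²/220 = 0.00002081 W
  P_R2 = (11.93 - 1.784)²/33000 = 0.003121 W
  P_R3 = (1.784 - 0.3383)²/4700 = 0.0004445 W
  P_R4 = (0.3383 - 0)²/1100 = 0.000104 W
P_total = P_R1 + P_R2 + P_R3 + P_R4 = 0.00369 W

Final answer: 0.00369 W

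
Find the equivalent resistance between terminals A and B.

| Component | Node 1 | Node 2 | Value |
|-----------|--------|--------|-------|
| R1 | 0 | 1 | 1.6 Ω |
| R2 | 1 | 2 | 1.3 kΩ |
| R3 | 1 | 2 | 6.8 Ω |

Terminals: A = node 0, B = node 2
Reduce the network between node 0 (A) and node 2 (B) by series/parallel combination:
  Rp1 = R2 ‖ R3 (parallel, both between nodes 1 and 2) = 1/(1/1300 + 1/6.8) = 6.765 Ω
  Rs1 = R1 + Rp1 (series, joined only at node 1) = 1.6 + 6.765 = 8.365 Ω
R_eq = 8.365 Ω

Final answer: 8.365 Ω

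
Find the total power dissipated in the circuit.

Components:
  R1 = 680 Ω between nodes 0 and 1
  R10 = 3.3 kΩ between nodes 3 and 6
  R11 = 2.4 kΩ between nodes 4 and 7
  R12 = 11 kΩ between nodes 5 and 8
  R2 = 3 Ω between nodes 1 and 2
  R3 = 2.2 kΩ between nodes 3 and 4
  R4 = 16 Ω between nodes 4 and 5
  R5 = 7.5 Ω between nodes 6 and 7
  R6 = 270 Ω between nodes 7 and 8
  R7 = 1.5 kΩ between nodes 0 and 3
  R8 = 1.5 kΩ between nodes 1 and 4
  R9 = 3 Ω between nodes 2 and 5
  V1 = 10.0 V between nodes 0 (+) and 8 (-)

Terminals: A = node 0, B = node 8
Nodal analysis, taking node 8 as the 0 V reference.
Source V1 fixes V_0 = 10 V.
KCL at each unknown node (sum of currents leaving = 0; resistances in Ω):
  Node 1: (V_1 - 10)/680 + (V_1 - V_2)/3 + (V_1 - V_4)/1500 = 0
  Node 2: (V_2 - V_1)/3 + (V_2 - V_5)/3 = 0
  Node 3: (V_3 - V_4)/2200 + (V_3 - 10)/1500 + (V_3 - V_6)/3300 = 0
  Node 4: (V_4 - V_3)/2200 + (V_4 - V_5)/16 + (V_4 - V_1)/1500 + (V_4 - V_7)/2400 = 0
  Node 5: (V_5 - V_4)/16 + (V_5 - V_2)/3 + (V_5 - 0)/11000 = 0
  Node 6: (V_6 - V_7)/7.5 + (V_6 - V_3)/3300 = 0
  Node 7: (V_7 - V_6)/7.5 + (V_7 - 0)/270 + (V_7 - V_4)/2400 = 0
Collecting terms (coefficients in siemens):
  0.3355·V_1 - 0.3333·V_2 - 0.0006667·V_4 = 0.01471
  0.6667·V_2 - 0.3333·V_1 - 0.3333·V_5 = 0
  0.001424·V_3 - 0.0004545·V_4 - 0.000303·V_6 = 0.006667
  0.06404·V_4 - 0.0006667·V_1 - 0.0004545·V_3 - 0.0625·V_5 - 0.0004167·V_7 = 0
  0.3959·V_5 - 0.3333·V_2 - 0.0625·V_4 = 0
  0.1336·V_6 - 0.000303·V_3 - 0.1333·V_7 = 0
  0.1375·V_7 - 0.0004167·V_4 - 0.1333·V_6 = 0
Solving these 7 simultaneous equations (Gaussian elimination) gives:
  V_1 = 7.654 V, V_2 = 7.643 V, V_3 = 7.365 V, V_4 = 7.59 V
  V_5 = 7.633 V, V_6 = 1.232 V, V_7 = 1.219 V
Power in each resistor, P = (ΔV)²/R:
  P_R1 = (10 - 7.654)²/680 = 0.008096 W
  P_R2 = (7.654 - 7.643)²/3 = 0.00003484 W
  P_R3 = (7.365 - 7.59)²/2200 = 0.00002289 W
  P_R4 = (7.59 - 7.633)²/16 = 0.0001179 W
  P_R5 = (1.232 - 1.219)²/7.5 = 0.0000259 W
  P_R6 = (1.219 - 0)²/270 = 0.005499 W
  P_R7 = (10 - 7.365)²/1500 = 0.004628 W
  P_R8 = (7.654 - 7.59)²/1500 = 0.00000272 W
  P_R9 = (7.643 - 7.633)²/3 = 0.00003484 W
  P_R10 = (7.365 - 1.232)²/3300 = 0.0114 W
  P_R11 = (7.59 - 1.219)²/2400 = 0.01691 W
  P_R12 = (7.633 - 0)²/11000 = 0.005297 W
P_total = P_R1 + P_R2 + P_R3 + P_R4 + P_R5 + P_R6 + P_R7 + P_R8 + P_R9 + P_R10 + P_R11 + P_R12 = 0.05207 W

Final answer: 0.05207 W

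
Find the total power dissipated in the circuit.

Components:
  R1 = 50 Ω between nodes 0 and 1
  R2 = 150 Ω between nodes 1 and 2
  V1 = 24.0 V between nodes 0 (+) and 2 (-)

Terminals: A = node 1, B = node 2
Nodal analysis, taking node 2 as the 0 V reference.
Source V1 fixes V_0 = 24 V.
KCL at each unknown node (sum of currents leaving = 0; resistances in Ω):
  Node 1: (V_1 - 24)/50 + (V_1 - 0)/150 = 0
Collecting terms: 0.02667 × V_1 = 0.48  =>  V_1 = 18 V
Power in each resistor, P = (ΔV)²/R:
  P_R1 = (24 - 18)²/50 = 0.72 W
  P_R2 = (18 - 0)²/150 = 2.16 W
P_total = P_R1 + P_R2 = 2.88 W

Final answer: 2.88 W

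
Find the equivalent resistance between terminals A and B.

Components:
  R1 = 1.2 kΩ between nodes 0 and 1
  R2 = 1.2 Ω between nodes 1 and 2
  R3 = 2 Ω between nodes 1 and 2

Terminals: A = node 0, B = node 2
Reduce the network between node 0 (A) and node 2 (B) by series/parallel combination:
  Rp1 = R2 ‖ R3 (parallel, both between nodes 1 and 2) = 1/(1/1.2 + 1/2) = 0.75 Ω
  Rs1 = R1 + Rp1 (series, joined only at node 1) = 1200 + 0.75 = 1201 Ω
R_eq = 1.201 kΩ

Final answer: 1.201 kΩ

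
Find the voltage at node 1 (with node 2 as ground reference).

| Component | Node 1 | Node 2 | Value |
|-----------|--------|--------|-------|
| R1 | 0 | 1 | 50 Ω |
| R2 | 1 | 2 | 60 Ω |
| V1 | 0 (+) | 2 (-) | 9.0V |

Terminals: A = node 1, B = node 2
Nodal analysis, taking node 2 as the 0 V reference.
Source V1 fixes V_0 = 9 V.
KCL at each unknown node (sum of currents leaving = 0; resistances in Ω):
  Node 1: (V_1 - 9)/50 + (V_1 - 0)/60 = 0
Collecting terms: 0.03667 × V_1 = 0.18  =>  V_1 = 4.909 V
The requested potential is V_1 = 4.909 V.

Final answer: V_1 = 4.909 V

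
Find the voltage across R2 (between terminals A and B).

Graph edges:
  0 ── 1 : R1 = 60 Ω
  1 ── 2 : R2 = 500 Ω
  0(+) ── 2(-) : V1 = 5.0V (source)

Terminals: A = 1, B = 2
R1 and R2 are in series across V1 (node 0 → node 1 → node 2), and the output A–B is taken across R2, so this is a voltage divider.
Series current: I = V1/(R1 + R2) = 5/(60 + 500) = 5/560 = 0.008929 A
V_R2 = I × R2 = V1 × R2/(R1 + R2) = 5 × 500/560 = 4.464 V

Final answer: 4.464 V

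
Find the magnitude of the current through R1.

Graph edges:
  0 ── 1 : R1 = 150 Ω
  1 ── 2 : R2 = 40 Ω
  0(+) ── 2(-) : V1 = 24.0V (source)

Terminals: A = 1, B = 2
Nodal analysis, taking node 2 as the 0 V reference.
Source V1 fixes V_0 = 24 V.
KCL at each unknown node (sum of currents leaving = 0; resistances in Ω):
  Node 1: (V_1 - 24)/150 + (V_1 - 0)/40 = 0
Collecting terms: 0.03167 × V_1 = 0.16  =>  V_1 = 5.053 V
I_R1 = (V_0 - V_1)/R1 = (24 - 5.053)/150 = 0.1263 A
|I_R1| = 0.1263 A

Final answer: |I_R1| = 0.1263 A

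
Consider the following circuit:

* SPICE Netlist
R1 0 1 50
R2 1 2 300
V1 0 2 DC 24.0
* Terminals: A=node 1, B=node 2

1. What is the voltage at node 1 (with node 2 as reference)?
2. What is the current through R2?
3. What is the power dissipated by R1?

Nodal analysis, taking node 2 as the 0 V reference.
Source V1 fixes V_0 = 24 V.
KCL at each unknown node (sum of currents leaving = 0; resistances in Ω):
  Node 1: (V_1 - 24)/50 + (V_1 - 0)/300 = 0
Collecting terms: 0.02333 × V_1 = 0.48  =>  V_1 = 20.57 V
Part 1:
  Read off the nodal solution: V_1 = 20.57 V
Part 2:
  I_R2 = (V_1 - V_2)/R2 = (20.57 - 0)/300 = 0.06857 A
  Magnitude: I_R2 = 0.06857 A
Part 3:
  I_R1 = (V_0 - V_1)/R1 = (24 - 20.57)/50 = 0.06857 A
  P_R1 = I_R1² × R1 = (0.06857)² × 50 = 0.2351 W

Final answers:
1. V_1 = 20.57 V
2. I_R2 = 0.06857 A
3. P_R1 = 0.2351 W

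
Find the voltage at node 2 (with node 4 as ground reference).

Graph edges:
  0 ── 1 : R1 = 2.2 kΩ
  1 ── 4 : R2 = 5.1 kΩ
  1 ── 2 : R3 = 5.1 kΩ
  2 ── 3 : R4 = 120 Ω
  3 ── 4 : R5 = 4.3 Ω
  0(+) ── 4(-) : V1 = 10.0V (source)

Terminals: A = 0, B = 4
Nodal analysis, taking node 4 as the 0 V reference.
Source V1 fixes V_0 = 10 V.
KCL at each unknown node (sum of currents leaving = 0; resistances in Ω):
  Node 1: (V_1 - 10)/2200 + (V_1 - 0)/5100 + (V_1 - V_2)/5100 = 0
  Node 2: (V_2 - V_1)/5100 + (V_2 - V_3)/120 = 0
  Node 3: (V_3 - V_2)/120 + (V_3 - 0)/4.3 = 0
Collecting terms (coefficients in siemens):
  0.0008467·V_1 - 0.0001961·V_2 = 0.004545
  0.008529·V_2 - 0.0001961·V_1 - 0.008333·V_3 = 0
  0.2409·V_3 - 0.008333·V_2 = 0
Solving these 3 simultaneous equations (Gaussian elimination) gives:
  V_1 = 5.398 V, V_2 = 0.1284 V, V_3 = 0.004443 V
The requested potential is V_2 = 0.1284 V.

Final answer: V_2 = 0.1284 V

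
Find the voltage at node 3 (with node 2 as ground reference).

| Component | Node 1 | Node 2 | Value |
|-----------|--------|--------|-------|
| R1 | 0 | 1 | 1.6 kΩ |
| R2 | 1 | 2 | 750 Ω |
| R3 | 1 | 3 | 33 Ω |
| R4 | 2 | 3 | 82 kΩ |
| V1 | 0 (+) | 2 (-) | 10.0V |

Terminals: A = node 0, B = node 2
Nodal analysis, taking node 2 as the 0 V reference.
Source V1 fixes V_0 = 10 V.
KCL at each unknown node (sum of currents leaving = 0; resistances in Ω):
  Node 1: (V_1 - 10)/1600 + (V_1 - 0)/750 + (V_1 - V_3)/33 = 0
  Node 3: (V_3 - V_1)/33 + (V_3 - 0)/82000 = 0
Collecting terms (coefficients in siemens):
  0.03226·V_1 - 0.0303·V_3 = 0.00625
  0.03032·V_3 - 0.0303·V_1 = 0
Determinant D = (0.03226)(0.03032) - (-0.0303)(-0.0303) = 0.00005974
V_1 = [(0.00625)(0.03032) - (-0.0303)(0)]/D = 3.172 V
V_3 = [(0.03226)(0) - (0.00625)(-0.0303)]/D = 3.17 V
The requested potential is V_3 = 3.17 V.

Final answer: V_3 = 3.17 V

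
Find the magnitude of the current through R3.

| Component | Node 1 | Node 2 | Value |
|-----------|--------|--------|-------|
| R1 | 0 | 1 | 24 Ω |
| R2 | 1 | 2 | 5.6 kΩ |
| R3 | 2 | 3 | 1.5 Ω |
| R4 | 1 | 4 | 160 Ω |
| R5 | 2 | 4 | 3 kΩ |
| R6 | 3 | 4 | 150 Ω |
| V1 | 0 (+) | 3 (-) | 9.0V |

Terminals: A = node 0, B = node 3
Nodal analysis, taking node 3 as the 0 V reference.
Source V1 fixes V_0 = 9 V.
KCL at each unknown node (sum of currents leaving = 0; resistances in Ω):
  Node 1: (V_1 - 9)/24 + (V_1 - V_2)/5600 + (V_1 - V_4)/160 = 0
  Node 2: (V_2 - V_1)/5600 + (V_2 - 0)/1.5 + (V_2 - V_4)/3000 = 0
  Node 4: (V_4 - V_1)/160 + (V_4 - V_2)/3000 + (V_4 - 0)/150 = 0
Collecting terms (coefficients in siemens):
  0.0481·V_1 - 0.0001786·V_2 - 0.00625·V_4 = 0.375
  0.6672·V_2 - 0.0001786·V_1 - 0.0003333·V_4 = 0
  0.01325·V_4 - 0.00625·V_1 - 0.0003333·V_2 = 0
Solving these 3 simultaneous equations (Gaussian elimination) gives:
  V_1 = 8.306 V, V_2 = 0.004181 V, V_4 = 3.918 V
I_R3 = (V_2 - V_3)/R3 = (0.004181 - 0)/1.5 = 0.002787 A
|I_R3| = 0.002787 A

Final answer: |I_R3| = 0.002787 A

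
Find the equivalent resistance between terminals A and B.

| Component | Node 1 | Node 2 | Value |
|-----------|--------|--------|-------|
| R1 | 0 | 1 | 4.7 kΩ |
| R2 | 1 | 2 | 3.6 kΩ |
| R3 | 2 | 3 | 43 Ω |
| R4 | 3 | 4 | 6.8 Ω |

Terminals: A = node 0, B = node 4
Reduce the network between node 0 (A) and node 4 (B) by series/parallel combination:
  Rs1 = R1 + R2 (series, joined only at node 1) = 4700 + 3600 = 8300 Ω
  Rs2 = R3 + Rs1 (series, joined only at node 2) = 43 + 8300 = 8343 Ω
  Rs3 = R4 + Rs2 (series, joined only at node 3) = 6.8 + 8343 = 8350 Ω
R_eq = 8.35 kΩ

Final answer: 8.35 kΩ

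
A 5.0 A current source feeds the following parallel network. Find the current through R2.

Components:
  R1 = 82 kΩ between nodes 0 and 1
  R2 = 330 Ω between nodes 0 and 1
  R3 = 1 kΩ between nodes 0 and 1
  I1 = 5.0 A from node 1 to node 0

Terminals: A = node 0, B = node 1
All resistors sit directly between nodes 0 and 1, so they are in parallel and share one voltage V; the full source current 5 A splits among them.
1/R_par = 1/82000 + 1/330 + 1/1000 = 0.004042 S  =>  R_par = 247.4 Ω
V = I × R_par = 5 × 247.4 = 1237 V
I_R2 = V/R2 = 1237/330 = 3.748 A

Final answer: 3.748 A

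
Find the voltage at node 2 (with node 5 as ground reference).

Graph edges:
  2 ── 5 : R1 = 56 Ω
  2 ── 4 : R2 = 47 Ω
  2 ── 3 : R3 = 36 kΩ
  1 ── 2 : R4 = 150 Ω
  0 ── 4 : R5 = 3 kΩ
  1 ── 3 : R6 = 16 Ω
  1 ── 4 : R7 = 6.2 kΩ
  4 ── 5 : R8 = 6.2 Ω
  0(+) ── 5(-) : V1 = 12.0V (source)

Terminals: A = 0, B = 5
Nodal analysis, taking node 5 as the 0 V reference.
Source V1 fixes V_0 = 12 V.
KCL at each unknown node (sum of currents leaving = 0; resistances in Ω):
  Node 1: (V_1 - V_2)/150 + (V_1 - V_3)/16 + (V_1 - V_4)/6200 = 0
  Node 2: (V_2 - 0)/56 + (V_2 - V_4)/47 + (V_2 - V_3)/36000 + (V_2 - V_1)/150 = 0
  Node 3: (V_3 - V_2)/36000 + (V_3 - V_1)/16 = 0
  Node 4: (V_4 - V_2)/47 + (V_4 - 12)/3000 + (V_4 - V_1)/6200 + (V_4 - 0)/6.2 = 0
Collecting terms (coefficients in siemens):
  0.06933·V_1 - 0.006667·V_2 - 0.0625·V_3 - 0.0001613·V_4 = 0
  0.04583·V_2 - 0.006667·V_1 - 0.00002778·V_3 - 0.02128·V_4 = 0
  0.06253·V_3 - 0.0625·V_1 - 0.00002778·V_2 = 0
  0.1831·V_4 - 0.0001613·V_1 - 0.02128·V_2 = 0.004
Solving these 4 simultaneous equations (Gaussian elimination) gives:
  V_1 = 0.01298 V, V_2 = 0.01273 V, V_3 = 0.01298 V, V_4 = 0.02334 V
The requested potential is V_2 = 0.01273 V.

Final answer: V_2 = 0.01273 V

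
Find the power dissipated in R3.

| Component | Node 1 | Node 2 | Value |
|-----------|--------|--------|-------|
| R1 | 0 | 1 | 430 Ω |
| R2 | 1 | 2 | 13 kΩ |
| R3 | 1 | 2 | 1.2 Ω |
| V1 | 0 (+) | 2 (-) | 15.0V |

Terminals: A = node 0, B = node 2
Nodal analysis, taking node 2 as the 0 V reference.
Source V1 fixes V_0 = 15 V.
KCL at each unknown node (sum of currents leaving = 0; resistances in Ω):
  Node 1: (V_1 - 15)/430 + (V_1 - 0)/13000 + (V_1 - 0)/1.2 = 0
Collecting terms: 0.8357 × V_1 = 0.03488  =>  V_1 = 0.04174 V
I_R3 = (V_1 - V_2)/R3 = (0.04174 - 0)/1.2 = 0.03478 A
P_R3 = I_R3² × R3 = (0.03478)² × 1.2 = 0.001452 W

Final answer: 0.001452 W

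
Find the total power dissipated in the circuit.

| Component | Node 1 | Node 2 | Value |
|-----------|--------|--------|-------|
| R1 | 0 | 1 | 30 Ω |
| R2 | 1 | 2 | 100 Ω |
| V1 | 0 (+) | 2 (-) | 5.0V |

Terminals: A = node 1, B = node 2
Nodal analysis, taking node 2 as the 0 V reference.
Source V1 fixes V_0 = 5 V.
KCL at each unknown node (sum of currents leaving = 0; resistances in Ω):
  Node 1: (V_1 - 5)/30 + (V_1 - 0)/100 = 0
Collecting terms: 0.04333 × V_1 = 0.1667  =>  V_1 = 3.846 V
Power in each resistor, P = (ΔV)²/R:
  P_R1 = (5 - 3.846)²/30 = 0.04438 W
  P_R2 = (3.846 - 0)²/100 = 0.1479 W
P_total = P_R1 + P_R2 = 0.1923 W

Final answer: 0.1923 W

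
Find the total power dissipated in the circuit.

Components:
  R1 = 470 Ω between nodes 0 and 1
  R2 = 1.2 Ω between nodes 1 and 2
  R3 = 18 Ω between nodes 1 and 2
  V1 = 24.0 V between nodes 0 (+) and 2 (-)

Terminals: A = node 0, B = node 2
Nodal analysis, taking node 2 as the 0 V reference.
Source V1 fixes V_0 = 24 V.
KCL at each unknown node (sum of currents leaving = 0; resistances in Ω):
  Node 1: (V_1 - 24)/470 + (V_1 - 0)/1.2 + (V_1 - 0)/18 = 0
Collecting terms: 0.891 × V_1 = 0.05106  =>  V_1 = 0.05731 V
Power in each resistor, P = (ΔV)²/R:
  P_R1 = (24 - 0.05731)²/470 = 1.22 W
  P_R2 = (0.05731 - 0)²/1.2 = 0.002737 W
  P_R3 = (0.05731 - 0)²/18 = 0.0001825 W
P_total = P_R1 + P_R2 + P_R3 = 1.223 W

Final answer: 1.223 W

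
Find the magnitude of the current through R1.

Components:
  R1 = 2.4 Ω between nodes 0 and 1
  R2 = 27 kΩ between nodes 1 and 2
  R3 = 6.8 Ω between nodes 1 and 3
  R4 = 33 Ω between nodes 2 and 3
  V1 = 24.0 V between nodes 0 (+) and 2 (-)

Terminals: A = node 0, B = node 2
Nodal analysis, taking node 2 as the 0 V reference.
Source V1 fixes V_0 = 24 V.
KCL at each unknown node (sum of currents leaving = 0; resistances in Ω):
  Node 1: (V_1 - 24)/2.4 + (V_1 - 0)/27000 + (V_1 - V_3)/6.8 = 0
  Node 3: (V_3 - V_1)/6.8 + (V_3 - 0)/33 = 0
Collecting terms (coefficients in siemens):
  0.5638·V_1 - 0.1471·V_3 = 10
  0.1774·V_3 - 0.1471·V_1 = 0
Determinant D = (0.5638)(0.1774) - (-0.1471)(-0.1471) = 0.07836
V_1 = [(10)(0.1774) - (-0.1471)(0)]/D = 22.63 V
V_3 = [(0.5638)(0) - (10)(-0.1471)]/D = 18.77 V
I_R1 = (V_0 - V_1)/R1 = (24 - 22.63)/2.4 = 0.5695 A
|I_R1| = 0.5695 A

Final answer: |I_R1| = 0.5695 A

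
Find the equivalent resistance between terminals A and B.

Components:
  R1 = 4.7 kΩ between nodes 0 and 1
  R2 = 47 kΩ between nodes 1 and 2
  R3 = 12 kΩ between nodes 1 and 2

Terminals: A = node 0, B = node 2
Reduce the network between node 0 (A) and node 2 (B) by series/parallel combination:
  Rp1 = R2 ‖ R3 (parallel, both between nodes 1 and 2) = 1/(1/47000 + 1/12000) = 9559 Ω
  Rs1 = R1 + Rp1 (series, joined only at node 1) = 4700 + 9559 = 14260 Ω
R_eq = 14.26 kΩ

Final answer: 14.26 kΩ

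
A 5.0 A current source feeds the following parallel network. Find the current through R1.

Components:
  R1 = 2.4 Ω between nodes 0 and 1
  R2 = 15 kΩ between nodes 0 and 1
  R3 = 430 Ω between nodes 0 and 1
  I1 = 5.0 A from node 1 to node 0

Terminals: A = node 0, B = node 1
All resistors sit directly between nodes 0 and 1, so they are in parallel and share one voltage V; the full source current 5 A splits among them.
1/R_par = 1/2.4 + 1/15000 + 1/430 = 0.4191 S  =>  R_par = 2.386 Ω
V = I × R_par = 5 × 2.386 = 11.93 V
I_R1 = V/R1 = 11.93/2.4 = 4.971 A

Final answer: 4.971 A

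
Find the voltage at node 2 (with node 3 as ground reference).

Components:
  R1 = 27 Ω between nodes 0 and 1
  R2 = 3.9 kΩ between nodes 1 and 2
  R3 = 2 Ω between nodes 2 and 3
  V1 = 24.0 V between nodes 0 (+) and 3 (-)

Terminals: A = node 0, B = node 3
Nodal analysis, taking node 3 as the 0 V reference.
Source V1 fixes V_0 = 24 V.
KCL at each unknown node (sum of currents leaving = 0; resistances in Ω):
  Node 1: (V_1 - 24)/27 + (V_1 - V_2)/3900 = 0
  Node 2: (V_2 - V_1)/3900 + (V_2 - 0)/2 = 0
Collecting terms (coefficients in siemens):
  0.03729·V_1 - 0.0002564·V_2 = 0.8889
  0.5003·V_2 - 0.0002564·V_1 = 0
Determinant D = (0.03729)(0.5003) - (-0.0002564)(-0.0002564) = 0.01866
V_1 = [(0.8889)(0.5003) - (-0.0002564)(0)]/D = 23.84 V
V_2 = [(0.03729)(0) - (0.8889)(-0.0002564)]/D = 0.01222 V
The requested potential is V_2 = 0.01222 V.

Final answer: V_2 = 0.01222 V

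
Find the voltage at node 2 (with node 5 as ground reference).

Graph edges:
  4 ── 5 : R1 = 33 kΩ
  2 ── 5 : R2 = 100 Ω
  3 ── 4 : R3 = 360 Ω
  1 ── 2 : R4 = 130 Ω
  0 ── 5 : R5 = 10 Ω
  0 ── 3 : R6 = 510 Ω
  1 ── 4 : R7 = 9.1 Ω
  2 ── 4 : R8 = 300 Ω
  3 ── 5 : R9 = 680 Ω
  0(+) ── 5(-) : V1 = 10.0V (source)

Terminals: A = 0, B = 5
Nodal analysis, taking node 5 as the 0 V reference.
Source V1 fixes V_0 = 10 V.
KCL at each unknown node (sum of currents leaving = 0; resistances in Ω):
  Node 1: (V_1 - V_2)/130 + (V_1 - V_4)/9.1 = 0
  Node 2: (V_2 - 0)/100 + (V_2 - V_1)/130 + (V_2 - V_4)/300 = 0
  Node 3: (V_3 - V_4)/360 + (V_3 - 10)/510 + (V_3 - 0)/680 = 0
  Node 4: (V_4 - 0)/33000 + (V_4 - V_3)/360 + (V_4 - V_1)/9.1 + (V_4 - V_2)/300 = 0
Collecting terms (coefficients in siemens):
  0.1176·V_1 - 0.007692·V_2 - 0.1099·V_4 = 0
  0.02103·V_2 - 0.007692·V_1 - 0.003333·V_4 = 0
  0.006209·V_3 - 0.002778·V_4 = 0.01961
  0.116·V_4 - 0.1099·V_1 - 0.003333·V_2 - 0.002778·V_3 = 0
Solving these 4 simultaneous equations (Gaussian elimination) gives:
  V_1 = 1.269 V, V_2 = 0.672 V, V_3 = 3.744 V, V_4 = 1.311 V
The requested potential is V_2 = 0.672 V.

Final answer: V_2 = 0.672 V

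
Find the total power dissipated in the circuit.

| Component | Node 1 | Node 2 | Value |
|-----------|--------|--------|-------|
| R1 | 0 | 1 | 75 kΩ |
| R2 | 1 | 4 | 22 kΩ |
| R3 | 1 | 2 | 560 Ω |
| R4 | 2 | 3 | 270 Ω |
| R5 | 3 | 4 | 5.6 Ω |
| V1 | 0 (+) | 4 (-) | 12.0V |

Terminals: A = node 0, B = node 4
Nodal analysis, taking node 4 as the 0 V reference.
Source V1 fixes V_0 = 12 V.
KCL at each unknown node (sum of currents leaving = 0; resistances in Ω):
  Node 1: (V_1 - 12)/75000 + (V_1 - 0)/22000 + (V_1 - V_2)/560 = 0
  Node 2: (V_2 - V_1)/560 + (V_2 - V_3)/270 = 0
  Node 3: (V_3 - V_2)/270 + (V_3 - 0)/5.6 = 0
Collecting terms (coefficients in siemens):
  0.001845·V_1 - 0.001786·V_2 = 0.00016
  0.005489·V_2 - 0.001786·V_1 - 0.003704·V_3 = 0
  0.1823·V_3 - 0.003704·V_2 = 0
Solving these 3 simultaneous equations (Gaussian elimination) gives:
  V_1 = 0.1274 V, V_2 = 0.04203 V, V_3 = 0.000854 V
Power in each resistor, P = (ΔV)²/R:
  P_R1 = (12 - 0.1274)²/75000 = 0.001879 W
  P_R2 = (0.1274 - 0)²/22000 = 0.0000007382 W
  P_R3 = (0.1274 - 0.04203)²/560 = 0.00001302 W
  P_R4 = (0.04203 - 0.000854)²/270 = 0.00000628 W
  P_R5 = (0.000854 - 0)²/5.6 = 0.0000001302 W
P_total = P_R1 + P_R2 + P_R3 + P_R4 + P_R5 = 0.0019 W

Final answer: 0.0019 W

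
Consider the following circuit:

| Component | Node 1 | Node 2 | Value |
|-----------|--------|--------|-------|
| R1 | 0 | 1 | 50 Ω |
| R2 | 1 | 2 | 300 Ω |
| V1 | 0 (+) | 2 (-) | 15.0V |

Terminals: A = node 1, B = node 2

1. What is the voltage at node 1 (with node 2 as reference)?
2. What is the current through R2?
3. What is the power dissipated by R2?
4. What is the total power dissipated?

Nodal analysis, taking node 2 as the 0 V reference.
Source V1 fixes V_0 = 15 V.
KCL at each unknown node (sum of currents leaving = 0; resistances in Ω):
  Node 1: (V_1 - 15)/50 + (V_1 - 0)/300 = 0
Collecting terms: 0.02333 × V_1 = 0.3  =>  V_1 = 12.86 V
Part 1:
  Read off the nodal solution: V_1 = 12.86 V
Part 2:
  I_R2 = (V_1 - V_2)/R2 = (12.86 - 0)/300 = 0.04286 A
  Magnitude: I_R2 = 0.04286 A
Part 3:
  I_R2 = (V_1 - V_2)/R2 = (12.86 - 0)/300 = 0.04286 A
  P_R2 = I_R2² × R2 = (0.04286)² × 300 = 0.551 W
Part 4:
  Power in each resistor, P = (ΔV)²/R:
    P_R1 = (15 - 12.86)²/50 = 0.09184 W
    P_R2 = (12.86 - 0)²/300 = 0.551 W
  P_total = P_R1 + P_R2 = 0.6429 W

Final answers:
1. V_1 = 12.86 V
2. I_R2 = 0.04286 A
3. P_R2 = 0.551 W
4. P_total = 0.6429 W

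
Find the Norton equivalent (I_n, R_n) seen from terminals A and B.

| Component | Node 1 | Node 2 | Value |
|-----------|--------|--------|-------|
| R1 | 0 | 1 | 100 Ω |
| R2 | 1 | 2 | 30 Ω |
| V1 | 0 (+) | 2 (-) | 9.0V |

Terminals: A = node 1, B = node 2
Find the Thévenin equivalent first; then I_n = V_th/R_th and R_n = R_th.
Step 1 — V_th is the open-circuit voltage V_A - V_B (nothing connected across the terminals).
Nodal analysis, taking node 2 as the 0 V reference.
Source V1 fixes V_0 = 9 V.
KCL at each unknown node (sum of currents leaving = 0; resistances in Ω):
  Node 1: (V_1 - 9)/100 + (V_1 - 0)/30 = 0
Collecting terms: 0.04333 × V_1 = 0.09  =>  V_1 = 2.077 V
V_th = V_1 - V_2 = 2.077 - 0 = 2.077 V
Step 2 — R_th: zero the source — replace V1 by a short circuit (node 2 merges into node 0) — and find the resistance seen between A (node 1) and B (node 0).
Reduce the network between node 1 (A) and node 0 (B) by series/parallel combination:
  Rp1 = R1 ‖ R2 (parallel, both between nodes 0 and 1) = 1/(1/100 + 1/30) = 23.08 Ω
R_th = 23.08 Ω
I_n = V_th/R_th = 2.077/23.08 = 0.09 A, and R_n = R_th = 23.08 Ω

Final answer: I_n = 0.09 A, R_n = 23.08 Ω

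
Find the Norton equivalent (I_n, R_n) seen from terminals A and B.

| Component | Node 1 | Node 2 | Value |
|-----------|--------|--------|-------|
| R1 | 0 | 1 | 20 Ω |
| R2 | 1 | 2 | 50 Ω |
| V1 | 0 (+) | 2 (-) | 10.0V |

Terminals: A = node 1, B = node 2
Find the Thévenin equivalent first; then I_n = V_th/R_th and R_n = R_th.
Step 1 — V_th is the open-circuit voltage V_A - V_B (nothing connected across the terminals).
Nodal analysis, taking node 2 as the 0 V reference.
Source V1 fixes V_0 = 10 V.
KCL at each unknown node (sum of currents leaving = 0; resistances in Ω):
  Node 1: (V_1 - 10)/20 + (V_1 - 0)/50 = 0
Collecting terms: 0.07 × V_1 = 0.5  =>  V_1 = 7.143 V
V_th = V_1 - V_2 = 7.143 - 0 = 7.143 V
Step 2 — R_th: zero the source — replace V1 by a short circuit (node 2 merges into node 0) — and find the resistance seen between A (node 1) and B (node 0).
Reduce the network between node 1 (A) and node 0 (B) by series/parallel combination:
  Rp1 = R1 ‖ R2 (parallel, both between nodes 0 and 1) = 1/(1/20 + 1/50) = 14.29 Ω
R_th = 14.29 Ω
I_n = V_th/R_th = 7.143/14.29 = 0.5 A, and R_n = R_th = 14.29 Ω

Final answer: I_n = 0.5 A, R_n = 14.29 Ω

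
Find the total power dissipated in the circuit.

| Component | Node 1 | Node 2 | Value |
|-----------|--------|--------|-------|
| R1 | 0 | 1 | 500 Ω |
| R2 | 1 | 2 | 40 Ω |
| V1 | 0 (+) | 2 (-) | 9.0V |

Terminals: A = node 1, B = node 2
Nodal analysis, taking node 2 as the 0 V reference.
Source V1 fixes V_0 = 9 V.
KCL at each unknown node (sum of currents leaving = 0; resistances in Ω):
  Node 1: (V_1 - 9)/500 + (V_1 - 0)/40 = 0
Collecting terms: 0.027 × V_1 = 0.018  =>  V_1 = 0.6667 V
Power in each resistor, P = (ΔV)²/R:
  P_R1 = (9 - 0.6667)²/500 = 0.1389 W
  P_R2 = (0.6667 - 0)²/40 = 0.01111 W
P_total = P_R1 + P_R2 = 0.15 W

Final answer: 0.15 W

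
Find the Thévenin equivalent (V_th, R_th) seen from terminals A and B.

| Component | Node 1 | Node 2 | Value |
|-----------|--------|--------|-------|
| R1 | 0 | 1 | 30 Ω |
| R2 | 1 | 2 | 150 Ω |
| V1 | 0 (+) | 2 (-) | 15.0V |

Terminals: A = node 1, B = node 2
Step 1 — V_th is the open-circuit voltage V_A - V_B (nothing connected across the terminals).
Nodal analysis, taking node 2 as the 0 V reference.
Source V1 fixes V_0 = 15 V.
KCL at each unknown node (sum of currents leaving = 0; resistances in Ω):
  Node 1: (V_1 - 15)/30 + (V_1 - 0)/150 = 0
Collecting terms: 0.04 × V_1 = 0.5  =>  V_1 = 12.5 V
V_th = V_1 - V_2 = 12.5 - 0 = 12.5 V
Step 2 — R_th: zero the source — replace V1 by a short circuit (node 2 merges into node 0) — and find the resistance seen between A (node 1) and B (node 0).
Reduce the network between node 1 (A) and node 0 (B) by series/parallel combination:
  Rp1 = R1 ‖ R2 (parallel, both between nodes 0 and 1) = 1/(1/30 + 1/150) = 25 Ω
R_th = 25 Ω

Final answer: V_th = 12.5 V, R_th = 25 Ω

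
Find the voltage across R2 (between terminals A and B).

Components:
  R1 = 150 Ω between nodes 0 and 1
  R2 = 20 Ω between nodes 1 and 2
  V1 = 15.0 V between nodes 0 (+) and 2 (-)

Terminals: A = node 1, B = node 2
R1 and R2 are in series across V1 (node 0 → node 1 → node 2), and the output A–B is taken across R2, so this is a voltage divider.
Series current: I = V1/(R1 + R2) = 15/(150 + 20) = 15/170 = 0.08824 A
V_R2 = I × R2 = V1 × R2/(R1 + R2) = 15 × 20/170 = 1.765 V

Final answer: 1.765 V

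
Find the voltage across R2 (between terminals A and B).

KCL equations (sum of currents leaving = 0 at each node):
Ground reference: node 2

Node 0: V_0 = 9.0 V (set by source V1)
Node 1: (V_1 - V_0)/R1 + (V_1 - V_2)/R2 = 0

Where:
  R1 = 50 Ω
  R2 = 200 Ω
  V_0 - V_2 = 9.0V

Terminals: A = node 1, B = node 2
R1 and R2 are in series across V1 (node 0 → node 1 → node 2), and the output A–B is taken across R2, so this is a voltage divider.
Series current: I = V1/(R1 + R2) = 9/(50 + 200) = 9/250 = 0.036 A
V_R2 = I × R2 = V1 × R2/(R1 + R2) = 9 × 200/250 = 7.2 V

Final answer: 7.2 V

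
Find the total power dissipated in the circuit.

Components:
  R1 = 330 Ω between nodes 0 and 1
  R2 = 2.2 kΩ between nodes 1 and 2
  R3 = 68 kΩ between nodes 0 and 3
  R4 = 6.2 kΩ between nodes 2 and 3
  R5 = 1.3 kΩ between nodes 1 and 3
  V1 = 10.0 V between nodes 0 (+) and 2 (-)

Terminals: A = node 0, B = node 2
Nodal analysis, taking node 2 as the 0 V reference.
Source V1 fixes V_0 = 10 V.
KCL at each unknown node (sum of currents leaving = 0; resistances in Ω):
  Node 1: (V_1 - 10)/330 + (V_1 - 0)/2200 + (V_1 - V_3)/1300 = 0
  Node 3: (V_3 - 10)/68000 + (V_3 - 0)/6200 + (V_3 - V_1)/1300 = 0
Collecting terms (coefficients in siemens):
  0.004254·V_1 - 0.0007692·V_3 = 0.0303
  0.0009452·V_3 - 0.0007692·V_1 = 0.0001471
Determinant D = (0.004254)(0.0009452) - (-0.0007692)(-0.0007692) = 0.000003429
V_1 = [(0.0303)(0.0009452) - (-0.0007692)(0.0001471)]/D = 8.385 V
V_3 = [(0.004254)(0.0001471) - (0.0303)(-0.0007692)]/D = 6.98 V
Power in each resistor, P = (ΔV)²/R:
  P_R1 = (10 - 8.385)²/330 = 0.0079 W
  P_R2 = (8.385 - 0)²/2200 = 0.03196 W
  P_R3 = (10 - 6.98)²/68000 = 0.0001342 W
  P_R4 = (0 - 6.98)²/6200 = 0.007857 W
  P_R5 = (8.385 - 6.98)²/1300 = 0.00152 W
P_total = P_R1 + P_R2 + P_R3 + P_R4 + P_R5 = 0.04937 W

Final answer: 0.04937 W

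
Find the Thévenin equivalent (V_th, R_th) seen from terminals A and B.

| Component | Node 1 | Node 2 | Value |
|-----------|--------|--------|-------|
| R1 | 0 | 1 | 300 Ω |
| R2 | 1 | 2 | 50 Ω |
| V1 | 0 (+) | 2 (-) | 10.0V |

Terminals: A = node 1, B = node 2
Step 1 — V_th is the open-circuit voltage V_A - V_B (nothing connected across the terminals).
Nodal analysis, taking node 2 as the 0 V reference.
Source V1 fixes V_0 = 10 V.
KCL at each unknown node (sum of currents leaving = 0; resistances in Ω):
  Node 1: (V_1 - 10)/300 + (V_1 - 0)/50 = 0
Collecting terms: 0.02333 × V_1 = 0.03333  =>  V_1 = 1.429 V
V_th = V_1 - V_2 = 1.429 - 0 = 1.429 V
Step 2 — R_th: zero the source — replace V1 by a short circuit (node 2 merges into node 0) — and find the resistance seen between A (node 1) and B (node 0).
Reduce the network between node 1 (A) and node 0 (B) by series/parallel combination:
  Rp1 = R1 ‖ R2 (parallel, both between nodes 0 and 1) = 1/(1/300 + 1/50) = 42.86 Ω
R_th = 42.86 Ω

Final answer: V_th = 1.429 V, R_th = 42.86 Ω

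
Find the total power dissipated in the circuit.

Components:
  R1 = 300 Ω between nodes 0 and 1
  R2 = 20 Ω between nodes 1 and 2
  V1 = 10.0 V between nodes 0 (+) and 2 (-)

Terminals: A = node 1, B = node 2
Nodal analysis, taking node 2 as the 0 V reference.
Source V1 fixes V_0 = 10 V.
KCL at each unknown node (sum of currents leaving = 0; resistances in Ω):
  Node 1: (V_1 - 10)/300 + (V_1 - 0)/20 = 0
Collecting terms: 0.05333 × V_1 = 0.03333  =>  V_1 = 0.625 V
Power in each resistor, P = (ΔV)²/R:
  P_R1 = (10 - 0.625)²/300 = 0.293 W
  P_R2 = (0.625 - 0)²/20 = 0.01953 W
P_total = P_R1 + P_R2 = 0.3125 W

Final answer: 0.3125 W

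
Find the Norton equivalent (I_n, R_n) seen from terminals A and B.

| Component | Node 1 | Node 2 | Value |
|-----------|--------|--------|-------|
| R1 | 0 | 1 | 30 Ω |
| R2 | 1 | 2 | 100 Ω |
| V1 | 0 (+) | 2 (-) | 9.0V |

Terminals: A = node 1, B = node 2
Find the Thévenin equivalent first; then I_n = V_th/R_th and R_n = R_th.
Step 1 — V_th is the open-circuit voltage V_A - V_B (nothing connected across the terminals).
Nodal analysis, taking node 2 as the 0 V reference.
Source V1 fixes V_0 = 9 V.
KCL at each unknown node (sum of currents leaving = 0; resistances in Ω):
  Node 1: (V_1 - 9)/30 + (V_1 - 0)/100 = 0
Collecting terms: 0.04333 × V_1 = 0.3  =>  V_1 = 6.923 V
V_th = V_1 - V_2 = 6.923 - 0 = 6.923 V
Step 2 — R_th: zero the source — replace V1 by a short circuit (node 2 merges into node 0) — and find the resistance seen between A (node 1) and B (node 0).
Reduce the network between node 1 (A) and node 0 (B) by series/parallel combination:
  Rp1 = R1 ‖ R2 (parallel, both between nodes 0 and 1) = 1/(1/30 + 1/100) = 23.08 Ω
R_th = 23.08 Ω
I_n = V_th/R_th = 6.923/23.08 = 0.3 A, and R_n = R_th = 23.08 Ω

Final answer: I_n = 0.3 A, R_n = 23.08 Ω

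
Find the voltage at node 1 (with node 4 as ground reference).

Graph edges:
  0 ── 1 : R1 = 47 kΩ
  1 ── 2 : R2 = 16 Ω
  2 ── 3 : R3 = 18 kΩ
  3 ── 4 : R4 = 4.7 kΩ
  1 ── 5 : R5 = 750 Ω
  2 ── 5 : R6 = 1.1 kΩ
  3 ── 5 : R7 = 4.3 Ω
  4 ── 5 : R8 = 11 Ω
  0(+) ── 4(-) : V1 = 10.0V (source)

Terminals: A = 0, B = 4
Nodal analysis, taking node 4 as the 0 V reference.
Source V1 fixes V_0 = 10 V.
KCL at each unknown node (sum of currents leaving = 0; resistances in Ω):
  Node 1: (V_1 - 10)/47000 + (V_1 - V_2)/16 + (V_1 - V_5)/750 = 0
  Node 2: (V_2 - V_1)/16 + (V_2 - V_3)/18000 + (V_2 - V_5)/1100 = 0
  Node 3: (V_3 - V_2)/18000 + (V_3 - 0)/4700 + (V_3 - V_5)/4.3 = 0
  Node 5: (V_5 - V_1)/750 + (V_5 - V_2)/1100 + (V_5 - V_3)/4.3 + (V_5 - 0)/11 = 0
Collecting terms (coefficients in siemens):
  0.06385·V_1 - 0.0625·V_2 - 0.001333·V_5 = 0.0002128
  0.06346·V_2 - 0.0625·V_1 - 0.00005556·V_3 - 0.0009091·V_5 = 0
  0.2328·V_3 - 0.00005556·V_2 - 0.2326·V_5 = 0
  0.3257·V_5 - 0.001333·V_1 - 0.0009091·V_2 - 0.2326·V_3 = 0
Solving these 4 simultaneous equations (Gaussian elimination) gives:
  V_1 = 0.09461 V, V_2 = 0.09321 V, V_3 = 0.002332 V, V_5 = 0.002313 V
The requested potential is V_1 = 0.09461 V.

Final answer: V_1 = 0.09461 V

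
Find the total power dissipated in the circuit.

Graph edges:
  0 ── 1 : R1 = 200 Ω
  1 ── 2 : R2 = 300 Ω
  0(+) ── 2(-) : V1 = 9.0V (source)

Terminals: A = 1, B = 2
Nodal analysis, taking node 2 as the 0 V reference.
Source V1 fixes V_0 = 9 V.
KCL at each unknown node (sum of currents leaving = 0; resistances in Ω):
  Node 1: (V_1 - 9)/200 + (V_1 - 0)/300 = 0
Collecting terms: 0.008333 × V_1 = 0.045  =>  V_1 = 5.4 V
Power in each resistor, P = (ΔV)²/R:
  P_R1 = (9 - 5.4)²/200 = 0.0648 W
  P_R2 = (5.4 - 0)²/300 = 0.0972 W
P_total = P_R1 + P_R2 = 0.162 W

Final answer: 0.162 W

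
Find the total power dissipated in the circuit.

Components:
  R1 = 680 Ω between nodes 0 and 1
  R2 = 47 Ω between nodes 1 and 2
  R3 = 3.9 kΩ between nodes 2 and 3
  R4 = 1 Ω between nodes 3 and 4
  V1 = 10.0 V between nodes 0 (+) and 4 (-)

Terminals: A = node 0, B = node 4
Nodal analysis, taking node 4 as the 0 V reference.
Source V1 fixes V_0 = 10 V.
KCL at each unknown node (sum of currents leaving = 0; resistances in Ω):
  Node 1: (V_1 - 10)/680 + (V_1 - V_2)/47 = 0
  Node 2: (V_2 - V_1)/47 + (V_2 - V_3)/3900 = 0
  Node 3: (V_3 - V_2)/3900 + (V_3 - 0)/1 = 0
Collecting terms (coefficients in siemens):
  0.02275·V_1 - 0.02128·V_2 = 0.01471
  0.02153·V_2 - 0.02128·V_1 - 0.0002564·V_3 = 0
  1·V_3 - 0.0002564·V_2 = 0
Solving these 3 simultaneous equations (Gaussian elimination) gives:
  V_1 = 8.531 V, V_2 = 8.429 V, V_3 = 0.002161 V
Power in each resistor, P = (ΔV)²/R:
  P_R1 = (10 - 8.531)²/680 = 0.003175 W
  P_R2 = (8.531 - 8.429)²/47 = 0.0002194 W
  P_R3 = (8.429 - 0.002161)²/3900 = 0.01821 W
  P_R4 = (0.002161 - 0)²/1 = 0.000004669 W
P_total = P_R1 + P_R2 + P_R3 + P_R4 = 0.02161 W

Final answer: 0.02161 W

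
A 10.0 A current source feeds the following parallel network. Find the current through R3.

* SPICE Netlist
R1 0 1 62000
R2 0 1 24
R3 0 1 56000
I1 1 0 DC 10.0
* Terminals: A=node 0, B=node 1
All resistors sit directly between nodes 0 and 1, so they are in parallel and share one voltage V; the full source current 10 A splits among them.
1/R_par = 1/62000 + 1/24 + 1/56000 = 0.0417 S  =>  R_par = 23.98 Ω
V = I × R_par = 10 × 23.98 = 239.8 V
I_R3 = V/R3 = 239.8/56000 = 0.004282 A

Final answer: 0.004282 A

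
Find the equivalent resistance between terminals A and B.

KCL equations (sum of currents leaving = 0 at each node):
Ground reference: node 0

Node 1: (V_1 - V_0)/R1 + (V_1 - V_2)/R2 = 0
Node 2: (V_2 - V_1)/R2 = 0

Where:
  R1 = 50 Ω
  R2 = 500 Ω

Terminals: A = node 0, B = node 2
Reduce the network between node 0 (A) and node 2 (B) by series/parallel combination:
  Rs1 = R1 + R2 (series, joined only at node 1) = 50 + 500 = 550 Ω
R_eq = 550 Ω

Final answer: 550 Ω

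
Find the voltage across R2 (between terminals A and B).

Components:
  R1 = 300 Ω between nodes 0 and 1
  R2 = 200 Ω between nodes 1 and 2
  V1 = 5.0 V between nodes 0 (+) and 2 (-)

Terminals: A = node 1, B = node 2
R1 and R2 are in series across V1 (node 0 → node 1 → node 2), and the output A–B is taken across R2, so this is a voltage divider.
Series current: I = V1/(R1 + R2) = 5/(300 + 200) = 5/500 = 0.01 A
V_R2 = I × R2 = V1 × R2/(R1 + R2) = 5 × 200/500 = 2 V

Final answer: 2 V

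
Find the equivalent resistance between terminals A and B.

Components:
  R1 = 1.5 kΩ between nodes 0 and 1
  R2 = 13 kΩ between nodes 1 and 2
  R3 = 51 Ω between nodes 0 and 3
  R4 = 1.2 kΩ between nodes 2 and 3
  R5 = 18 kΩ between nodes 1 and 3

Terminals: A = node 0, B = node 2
The network is not a plain series/parallel combination. Inject a 1 A test current into terminal A (node 0) and return it from terminal B (node 2); then R_eq = V_A / (1 A).
Nodal analysis, taking node 2 as the 0 V reference.
Current source I_test pushes 1 A into node 0 and draws it out of node 2.
KCL at each unknown node (sum of currents leaving = 0; resistances in Ω):
  Node 0: (V_0 - V_1)/1500 + (V_0 - V_3)/51 - 1 = 0
  Node 1: (V_1 - V_0)/1500 + (V_1 - 0)/13000 + (V_1 - V_3)/18000 = 0
  Node 3: (V_3 - V_0)/51 + (V_3 - V_1)/18000 + (V_3 - 0)/1200 = 0
Collecting terms (coefficients in siemens):
  0.02027·V_0 - 0.0006667·V_1 - 0.01961·V_3 = 1
  0.0007991·V_1 - 0.0006667·V_0 - 0.00005556·V_3 = 0
  0.0205·V_3 - 0.01961·V_0 - 0.00005556·V_1 = 0
Solving these 3 simultaneous equations (Gaussian elimination) gives:
  V_0 = 1151 V, V_1 = 1037 V, V_3 = 1104 V
R_eq = V_0 / 1 A = 1151 Ω = 1.151 kΩ

Final answer: 1.151 kΩ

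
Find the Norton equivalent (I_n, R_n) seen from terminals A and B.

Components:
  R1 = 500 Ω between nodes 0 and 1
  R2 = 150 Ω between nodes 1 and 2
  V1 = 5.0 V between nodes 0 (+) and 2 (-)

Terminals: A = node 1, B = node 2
Find the Thévenin equivalent first; then I_n = V_th/R_th and R_n = R_th.
Step 1 — V_th is the open-circuit voltage V_A - V_B (nothing connected across the terminals).
Nodal analysis, taking node 2 as the 0 V reference.
Source V1 fixes V_0 = 5 V.
KCL at each unknown node (sum of currents leaving = 0; resistances in Ω):
  Node 1: (V_1 - 5)/500 + (V_1 - 0)/150 = 0
Collecting terms: 0.008667 × V_1 = 0.01  =>  V_1 = 1.154 V
V_th = V_1 - V_2 = 1.154 - 0 = 1.154 V
Step 2 — R_th: zero the source — replace V1 by a short circuit (node 2 merges into node 0) — and find the resistance seen between A (node 1) and B (node 0).
Reduce the network between node 1 (A) and node 0 (B) by series/parallel combination:
  Rp1 = R1 ‖ R2 (parallel, both between nodes 0 and 1) = 1/(1/500 + 1/150) = 115.4 Ω
R_th = 115.4 Ω
I_n = V_th/R_th = 1.154/115.4 = 0.01 A, and R_n = R_th = 115.4 Ω

Final answer: I_n = 0.01 A, R_n = 115.4 Ω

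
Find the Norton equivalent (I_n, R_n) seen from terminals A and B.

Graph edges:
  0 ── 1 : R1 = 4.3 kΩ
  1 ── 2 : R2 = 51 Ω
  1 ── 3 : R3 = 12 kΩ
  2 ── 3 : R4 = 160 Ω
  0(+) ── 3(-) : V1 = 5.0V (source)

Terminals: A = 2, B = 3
Find the Thévenin equivalent first; then I_n = V_th/R_th and R_n = R_th.
Step 1 — V_th is the open-circuit voltage V_A - V_B (nothing connected across the terminals).
Nodal analysis, taking node 3 as the 0 V reference.
Source V1 fixes V_0 = 5 V.
KCL at each unknown node (sum of currents leaving = 0; resistances in Ω):
  Node 1: (V_1 - 5)/4300 + (V_1 - V_2)/51 + (V_1 - 0)/12000 = 0
  Node 2: (V_2 - V_1)/51 + (V_2 - 0)/160 = 0
Collecting terms (coefficients in siemens):
  0.01992·V_1 - 0.01961·V_2 = 0.001163
  0.02586·V_2 - 0.01961·V_1 = 0
Determinant D = (0.01992)(0.02586) - (-0.01961)(-0.01961) = 0.0001307
V_1 = [(0.001163)(0.02586) - (-0.01961)(0)]/D = 0.23 V
V_2 = [(0.01992)(0) - (0.001163)(-0.01961)]/D = 0.1744 V
V_th = V_2 - V_3 = 0.1744 - 0 = 0.1744 V
Step 2 — R_th: zero the source — replace V1 by a short circuit (node 3 merges into node 0) — and find the resistance seen between A (node 2) and B (node 0).
Reduce the network between node 2 (A) and node 0 (B) by series/parallel combination:
  Rp1 = R1 ‖ R3 (parallel, both between nodes 0 and 1) = 1/(1/4300 + 1/12000) = 3166 Ω
  Rs1 = R2 + Rp1 (series, joined only at node 1) = 51 + 3166 = 3217 Ω
  Rp2 = R4 ‖ Rs1 (parallel, both between nodes 0 and 2) = 1/(1/160 + 1/3217) = 152.4 Ω
R_th = 152.4 Ω
I_n = V_th/R_th = 0.1744/152.4 = 0.001144 A, and R_n = R_th = 152.4 Ω

Final answer: I_n = 0.001144 A, R_n = 152.4 Ω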